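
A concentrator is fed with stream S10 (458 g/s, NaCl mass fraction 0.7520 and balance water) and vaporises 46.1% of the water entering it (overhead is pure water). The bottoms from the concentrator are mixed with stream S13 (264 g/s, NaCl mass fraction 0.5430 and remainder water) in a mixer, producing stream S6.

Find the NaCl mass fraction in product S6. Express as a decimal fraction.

Vapour removed = 0.461×0.248×458 = 52.362 g/s; concentrate = 405.64 g/s.
NaCl reaching the mixer = 344.42 (from concentrate) + 264×0.543 = 487.77 g/s.
Product flow = 405.64 + 264 = 669.64 g/s; NaCl fraction = 0.7284.

0.7284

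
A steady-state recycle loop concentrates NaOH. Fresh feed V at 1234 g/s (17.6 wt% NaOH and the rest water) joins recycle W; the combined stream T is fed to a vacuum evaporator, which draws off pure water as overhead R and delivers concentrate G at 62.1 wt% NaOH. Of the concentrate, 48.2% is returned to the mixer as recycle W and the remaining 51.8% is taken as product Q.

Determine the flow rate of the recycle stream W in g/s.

325.4 g/s

Overall NaOH balance (none leaves overhead): NaOH in fresh feed = NaOH in product, i.e. 1234×0.176 = (1−0.482)·G·0.621.
G = 217.18/(0.621×0.518) = 675.16 g/s.
Recycle W = 0.482×675.16 = 325.43 g/s.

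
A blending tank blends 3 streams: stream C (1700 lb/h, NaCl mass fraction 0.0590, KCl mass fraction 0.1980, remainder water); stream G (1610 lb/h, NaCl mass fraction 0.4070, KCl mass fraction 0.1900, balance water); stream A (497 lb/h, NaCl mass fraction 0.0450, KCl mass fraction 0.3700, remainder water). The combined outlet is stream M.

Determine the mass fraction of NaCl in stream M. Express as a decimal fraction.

Total flow out = 1700 + 1610 + 497 = 3807 lb/h.
NaCl in = 1700×0.059 + 1610×0.407 + 497×0.045 = 777.93 lb/h.
NaCl mass fraction in M = 777.93/3807 = 0.2043.

0.2043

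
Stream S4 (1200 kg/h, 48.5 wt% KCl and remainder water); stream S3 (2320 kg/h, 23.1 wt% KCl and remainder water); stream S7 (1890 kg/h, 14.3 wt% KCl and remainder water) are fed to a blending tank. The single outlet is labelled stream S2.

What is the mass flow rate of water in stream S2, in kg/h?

water out = water in = 1200×0.515 + 2320×0.769 + 1890×0.857 = 4021.8 kg/h.

4022 kg/h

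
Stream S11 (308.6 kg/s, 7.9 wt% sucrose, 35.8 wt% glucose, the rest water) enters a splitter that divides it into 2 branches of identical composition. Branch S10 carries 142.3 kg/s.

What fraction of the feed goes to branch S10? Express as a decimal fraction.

Fraction to S10 = 142.3/308.6 = 0.4611.

0.461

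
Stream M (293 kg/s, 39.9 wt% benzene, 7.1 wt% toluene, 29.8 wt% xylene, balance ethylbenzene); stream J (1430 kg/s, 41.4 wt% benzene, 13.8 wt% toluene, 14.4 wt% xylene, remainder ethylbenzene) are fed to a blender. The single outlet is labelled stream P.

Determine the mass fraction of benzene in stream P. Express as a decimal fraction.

Total flow out = 293 + 1430 = 1723 kg/s.
benzene in = 293×0.399 + 1430×0.414 = 708.93 kg/s.
benzene mass fraction in P = 708.93/1723 = 0.4114.

0.4114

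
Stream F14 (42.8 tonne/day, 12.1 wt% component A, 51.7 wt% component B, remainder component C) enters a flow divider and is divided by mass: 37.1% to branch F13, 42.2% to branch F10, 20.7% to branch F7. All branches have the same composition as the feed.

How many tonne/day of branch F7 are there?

Branch F7 flow = 0.207×42.8 = 8.8596 tonne/day.

8.86 tonne/day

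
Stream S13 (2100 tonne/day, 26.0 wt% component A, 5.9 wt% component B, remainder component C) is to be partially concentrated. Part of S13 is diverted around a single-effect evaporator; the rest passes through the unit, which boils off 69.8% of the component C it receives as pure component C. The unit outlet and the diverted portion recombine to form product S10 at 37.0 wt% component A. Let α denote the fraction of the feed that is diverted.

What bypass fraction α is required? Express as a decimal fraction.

0.375

All 2100×0.260 = 546 tonne/day of component A reaches S10, so S10 = 546/0.370 = 1475.7 tonne/day and vapour = 624.32 tonne/day.
The evaporator receives (1−α)·2100 of feed at 0.681 component C and removes 0.698 of that component C:
0.698×0.681×(1−α)×2100 = 624.32
(1−α) = 624.32/998.21 = 0.6254;  α = 0.3746.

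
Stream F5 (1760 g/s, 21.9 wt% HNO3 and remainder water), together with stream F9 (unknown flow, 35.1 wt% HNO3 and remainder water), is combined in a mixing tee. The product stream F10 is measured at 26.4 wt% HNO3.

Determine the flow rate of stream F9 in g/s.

910.3 g/s

Let F9 be the unknown flow. Total out = 1760 + F9.
HNO3 balance: 385.44 + 0.351·F9 = 0.264·(1760 + F9)
(0.351 − 0.264)·F9 = 0.264×1760 − 385.44 = 79.2
F9 = 79.2 / 0.087 = 910.34 g/s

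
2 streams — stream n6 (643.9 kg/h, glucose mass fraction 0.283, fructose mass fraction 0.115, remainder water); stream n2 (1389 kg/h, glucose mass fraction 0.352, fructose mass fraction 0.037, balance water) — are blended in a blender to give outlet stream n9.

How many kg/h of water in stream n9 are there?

1236 kg/h

water out = water in = 643.9×0.602 + 1389×0.611 = 1236.3 kg/h.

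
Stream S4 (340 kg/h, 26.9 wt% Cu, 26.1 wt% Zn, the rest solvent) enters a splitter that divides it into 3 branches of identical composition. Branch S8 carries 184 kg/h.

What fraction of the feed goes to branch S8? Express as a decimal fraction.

0.541

Fraction to S8 = 184/340 = 0.5412.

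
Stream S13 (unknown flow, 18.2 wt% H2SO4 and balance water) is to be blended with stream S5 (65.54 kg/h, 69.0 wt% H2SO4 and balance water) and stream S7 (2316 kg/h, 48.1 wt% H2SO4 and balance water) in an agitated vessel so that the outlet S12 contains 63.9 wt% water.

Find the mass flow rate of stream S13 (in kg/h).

Let S13 be the unknown flow. Total out = 2381.5 + S13.
water balance: 1222.3 + 0.818·S13 = 0.639·(2381.5 + S13)
(0.818 − 0.639)·S13 = 0.639×2381.5 − 1222.3 = 299.48
S13 = 299.48 / 0.179 = 1673.1 kg/h

1673 kg/h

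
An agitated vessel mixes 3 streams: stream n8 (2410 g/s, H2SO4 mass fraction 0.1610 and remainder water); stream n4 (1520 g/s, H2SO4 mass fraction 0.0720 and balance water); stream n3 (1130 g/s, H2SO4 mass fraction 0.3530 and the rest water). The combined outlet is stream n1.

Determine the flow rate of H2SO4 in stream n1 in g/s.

H2SO4 out = H2SO4 in = 2410×0.161 + 1520×0.072 + 1130×0.353 = 896.34 g/s.

896.3 g/s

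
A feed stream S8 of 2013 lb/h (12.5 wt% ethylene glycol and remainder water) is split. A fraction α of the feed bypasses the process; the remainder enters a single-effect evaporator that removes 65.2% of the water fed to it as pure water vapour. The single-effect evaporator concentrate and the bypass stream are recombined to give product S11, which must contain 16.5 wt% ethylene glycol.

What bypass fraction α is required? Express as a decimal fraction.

All 2013×0.125 = 251.62 lb/h of ethylene glycol reaches S11, so S11 = 251.62/0.165 = 1525 lb/h and vapour = 488 lb/h.
The evaporator receives (1−α)·2013 of feed at 0.875 water and removes 0.652 of that water:
0.652×0.875×(1−α)×2013 = 488
(1−α) = 488/1148.4 = 0.4249;  α = 0.5751.

0.575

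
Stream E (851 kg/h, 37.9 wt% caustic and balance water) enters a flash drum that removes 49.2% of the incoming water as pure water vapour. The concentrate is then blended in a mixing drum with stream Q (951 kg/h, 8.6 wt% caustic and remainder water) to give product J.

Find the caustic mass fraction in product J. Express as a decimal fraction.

0.2622

Vapour removed = 0.492×0.621×851 = 260.01 kg/h; concentrate = 590.99 kg/h.
caustic reaching the mixer = 322.53 (from concentrate) + 951×0.086 = 404.31 kg/h.
Product flow = 590.99 + 951 = 1542 kg/h; caustic fraction = 0.2622.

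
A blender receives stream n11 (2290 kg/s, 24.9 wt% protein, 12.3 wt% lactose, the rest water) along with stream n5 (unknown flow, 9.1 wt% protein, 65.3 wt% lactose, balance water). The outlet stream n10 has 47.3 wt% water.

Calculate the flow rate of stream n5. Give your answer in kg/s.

Let n5 be the unknown flow. Total out = 2290 + n5.
water balance: 1438.1 + 0.256·n5 = 0.473·(2290 + n5)
(0.256 − 0.473)·n5 = 0.473×2290 − 1438.1 = -354.95
n5 = -354.95 / -0.217 = 1635.7 kg/s

1636 kg/s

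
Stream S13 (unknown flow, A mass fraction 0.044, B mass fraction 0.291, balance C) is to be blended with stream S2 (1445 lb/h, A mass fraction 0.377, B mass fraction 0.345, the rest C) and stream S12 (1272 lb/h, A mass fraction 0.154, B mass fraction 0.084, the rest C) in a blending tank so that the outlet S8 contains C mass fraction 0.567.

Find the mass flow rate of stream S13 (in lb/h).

Let S13 be the unknown flow. Total out = 2717 + S13.
C balance: 1371 + 0.665·S13 = 0.567·(2717 + S13)
(0.665 − 0.567)·S13 = 0.567×2717 − 1371 = 169.56
S13 = 169.56 / 0.098 = 1730.3 lb/h

1730 lb/h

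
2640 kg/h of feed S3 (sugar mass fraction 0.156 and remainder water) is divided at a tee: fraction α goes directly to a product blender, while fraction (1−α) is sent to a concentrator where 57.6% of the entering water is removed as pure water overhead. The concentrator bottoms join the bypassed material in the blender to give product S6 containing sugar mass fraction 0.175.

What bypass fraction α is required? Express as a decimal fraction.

0.777

All 2640×0.156 = 411.84 kg/h of sugar reaches S6, so S6 = 411.84/0.175 = 2353.4 kg/h and vapour = 286.63 kg/h.
The evaporator receives (1−α)·2640 of feed at 0.844 water and removes 0.576 of that water:
0.576×0.844×(1−α)×2640 = 286.63
(1−α) = 286.63/1283.4 = 0.2233;  α = 0.7767.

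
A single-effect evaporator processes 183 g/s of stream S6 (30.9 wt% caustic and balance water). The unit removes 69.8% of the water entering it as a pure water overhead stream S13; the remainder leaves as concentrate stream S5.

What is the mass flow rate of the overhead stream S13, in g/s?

88.26 g/s

water entering = 183×0.691 = 126.45 g/s; overhead removed = 0.698×126.45 = 88.264 g/s.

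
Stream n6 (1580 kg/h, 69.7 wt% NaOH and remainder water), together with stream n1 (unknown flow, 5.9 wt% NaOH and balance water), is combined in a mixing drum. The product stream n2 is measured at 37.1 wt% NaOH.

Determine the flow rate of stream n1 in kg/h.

1651 kg/h

Let n1 be the unknown flow. Total out = 1580 + n1.
NaOH balance: 1101.3 + 0.059·n1 = 0.371·(1580 + n1)
(0.059 − 0.371)·n1 = 0.371×1580 − 1101.3 = -515.08
n1 = -515.08 / -0.312 = 1650.9 kg/h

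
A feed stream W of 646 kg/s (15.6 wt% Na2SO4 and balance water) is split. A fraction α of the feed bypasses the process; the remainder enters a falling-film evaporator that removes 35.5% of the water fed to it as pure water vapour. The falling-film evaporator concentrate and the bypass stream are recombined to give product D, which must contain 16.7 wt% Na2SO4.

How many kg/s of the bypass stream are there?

504 kg/s

All 646×0.156 = 100.78 kg/s of Na2SO4 reaches D, so D = 100.78/0.167 = 603.45 kg/s and vapour = 42.551 kg/s.
The evaporator receives (1−α)·646 of feed at 0.844 water and removes 0.355 of that water:
0.355×0.844×(1−α)×646 = 42.551
(1−α) = 42.551/193.55 = 0.2198;  α = 0.7802.
Bypass flow = 0.7802×646 = 503.98 kg/s.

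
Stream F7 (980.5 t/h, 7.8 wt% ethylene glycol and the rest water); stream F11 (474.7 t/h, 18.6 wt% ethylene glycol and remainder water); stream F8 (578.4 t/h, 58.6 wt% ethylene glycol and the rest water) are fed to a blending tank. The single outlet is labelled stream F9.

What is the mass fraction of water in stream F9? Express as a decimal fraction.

0.752

Total flow out = 980.5 + 474.7 + 578.4 = 2033.6 t/h.
water in = 980.5×0.922 + 474.7×0.814 + 578.4×0.414 = 1529.9 t/h.
water mass fraction in F9 = 1529.9/2033.6 = 0.752.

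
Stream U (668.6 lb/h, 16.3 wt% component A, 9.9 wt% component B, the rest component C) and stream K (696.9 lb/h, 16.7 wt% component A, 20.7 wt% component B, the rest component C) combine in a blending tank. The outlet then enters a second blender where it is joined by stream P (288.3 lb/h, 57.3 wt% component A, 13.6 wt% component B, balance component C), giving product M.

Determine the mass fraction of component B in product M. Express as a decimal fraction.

0.1510

Overall, product flow = 1653.8 lb/h.
component B in = 668.6×0.099 + 696.9×0.207 + 288.3×0.136 = 249.66 lb/h.
component B fraction in M = 0.1510.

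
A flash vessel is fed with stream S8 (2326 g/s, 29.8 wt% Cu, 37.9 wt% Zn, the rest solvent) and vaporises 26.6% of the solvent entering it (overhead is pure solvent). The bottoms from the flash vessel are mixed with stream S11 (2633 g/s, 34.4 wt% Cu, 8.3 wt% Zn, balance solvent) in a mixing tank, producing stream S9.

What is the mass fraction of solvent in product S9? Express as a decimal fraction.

Vapour removed = 0.266×0.323×2326 = 199.85 g/s; concentrate = 2126.2 g/s.
solvent reaching the mixer = 551.45 (from concentrate) + 2633×0.573 = 2060.2 g/s.
Product flow = 2126.2 + 2633 = 4759.2 g/s; solvent fraction = 0.4329.

0.4329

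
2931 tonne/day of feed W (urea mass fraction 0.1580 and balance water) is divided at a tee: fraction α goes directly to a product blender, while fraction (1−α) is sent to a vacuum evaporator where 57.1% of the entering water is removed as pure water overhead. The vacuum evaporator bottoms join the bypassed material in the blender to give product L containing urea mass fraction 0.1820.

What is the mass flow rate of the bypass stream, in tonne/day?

All 2931×0.158 = 463.1 tonne/day of urea reaches L, so L = 463.1/0.182 = 2544.5 tonne/day and vapour = 386.51 tonne/day.
The evaporator receives (1−α)·2931 of feed at 0.842 water and removes 0.571 of that water:
0.571×0.842×(1−α)×2931 = 386.51
(1−α) = 386.51/1409.2 = 0.2743;  α = 0.7257.
Bypass flow = 0.7257×2931 = 2127.1 tonne/day.

2127 tonne/day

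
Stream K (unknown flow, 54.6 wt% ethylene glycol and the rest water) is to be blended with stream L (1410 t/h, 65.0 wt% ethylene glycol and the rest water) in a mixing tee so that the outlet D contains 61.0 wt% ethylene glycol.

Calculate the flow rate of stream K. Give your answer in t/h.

Let K be the unknown flow. Total out = 1410 + K.
ethylene glycol balance: 916.5 + 0.546·K = 0.610·(1410 + K)
(0.546 − 0.610)·K = 0.610×1410 − 916.5 = -56.4
K = -56.4 / -0.064 = 881.25 t/h

881.3 t/h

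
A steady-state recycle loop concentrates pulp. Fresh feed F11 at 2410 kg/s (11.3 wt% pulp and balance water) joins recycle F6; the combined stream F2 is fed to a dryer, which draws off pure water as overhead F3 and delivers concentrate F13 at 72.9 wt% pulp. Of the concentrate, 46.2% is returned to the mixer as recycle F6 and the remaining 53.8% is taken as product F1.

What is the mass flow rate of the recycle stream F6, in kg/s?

Overall pulp balance (none leaves overhead): pulp in fresh feed = pulp in product, i.e. 2410×0.113 = (1−0.462)·F13·0.729.
F13 = 272.33/(0.729×0.538) = 694.36 kg/s.
Recycle F6 = 0.462×694.36 = 320.8 kg/s.

320.8 kg/s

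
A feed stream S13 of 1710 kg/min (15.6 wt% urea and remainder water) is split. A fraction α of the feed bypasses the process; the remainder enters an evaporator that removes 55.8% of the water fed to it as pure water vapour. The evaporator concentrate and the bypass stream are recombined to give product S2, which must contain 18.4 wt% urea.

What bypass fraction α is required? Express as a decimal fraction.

All 1710×0.156 = 266.76 kg/min of urea reaches S2, so S2 = 266.76/0.184 = 1449.8 kg/min and vapour = 260.22 kg/min.
The evaporator receives (1−α)·1710 of feed at 0.844 water and removes 0.558 of that water:
0.558×0.844×(1−α)×1710 = 260.22
(1−α) = 260.22/805.33 = 0.3231;  α = 0.6769.

0.677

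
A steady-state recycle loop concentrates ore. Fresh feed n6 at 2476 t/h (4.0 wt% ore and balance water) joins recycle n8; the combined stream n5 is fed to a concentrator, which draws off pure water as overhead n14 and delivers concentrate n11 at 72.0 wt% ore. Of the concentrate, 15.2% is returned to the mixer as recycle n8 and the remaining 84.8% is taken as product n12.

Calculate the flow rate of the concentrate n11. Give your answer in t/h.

162.2 t/h

Overall ore balance (none leaves overhead): ore in fresh feed = ore in product, i.e. 2476×0.040 = (1−0.152)·n11·0.720.
n11 = 99.04/(0.720×0.848) = 162.21 t/h.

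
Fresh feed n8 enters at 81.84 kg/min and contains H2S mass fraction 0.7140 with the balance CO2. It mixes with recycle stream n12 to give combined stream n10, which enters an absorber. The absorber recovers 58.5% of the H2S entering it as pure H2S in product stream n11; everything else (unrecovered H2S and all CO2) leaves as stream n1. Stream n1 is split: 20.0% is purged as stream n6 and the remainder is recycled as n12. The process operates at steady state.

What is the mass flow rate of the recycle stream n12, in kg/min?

122.7 kg/min

CO2 enters only via n8 and leaves only via the purge: 81.84×0.286 = 0.200×(CO2 in n1), and the absorber passes all CO2, so CO2 in n10 = CO2 in n1 = 117.03 kg/min.
H2S in n10: m_A = 81.84×0.714 + (1−0.200)·(1−0.585)·m_A, so m_A = 58.434/0.6680 = 87.476 kg/min.
n1 = (1−0.585)×87.476 + 117.03 = 153.33 kg/min.
Recycle n12 = (1−0.200)×153.33 = 122.67 kg/min.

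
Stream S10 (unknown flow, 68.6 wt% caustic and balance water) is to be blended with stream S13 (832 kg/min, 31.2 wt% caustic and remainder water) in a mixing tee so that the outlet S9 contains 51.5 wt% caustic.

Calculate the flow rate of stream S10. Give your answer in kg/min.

987.7 kg/min

Let S10 be the unknown flow. Total out = 832 + S10.
caustic balance: 259.58 + 0.686·S10 = 0.515·(832 + S10)
(0.686 − 0.515)·S10 = 0.515×832 − 259.58 = 168.9
S10 = 168.9 / 0.171 = 987.7 kg/min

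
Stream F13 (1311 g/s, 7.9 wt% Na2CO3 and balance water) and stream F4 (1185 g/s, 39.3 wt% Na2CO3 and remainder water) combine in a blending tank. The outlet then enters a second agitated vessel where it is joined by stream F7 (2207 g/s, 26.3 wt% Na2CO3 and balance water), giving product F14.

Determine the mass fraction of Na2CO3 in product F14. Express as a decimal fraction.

Overall, product flow = 4703 g/s.
Na2CO3 in = 1311×0.079 + 1185×0.393 + 2207×0.263 = 1149.7 g/s.
Na2CO3 fraction in F14 = 0.244.

0.244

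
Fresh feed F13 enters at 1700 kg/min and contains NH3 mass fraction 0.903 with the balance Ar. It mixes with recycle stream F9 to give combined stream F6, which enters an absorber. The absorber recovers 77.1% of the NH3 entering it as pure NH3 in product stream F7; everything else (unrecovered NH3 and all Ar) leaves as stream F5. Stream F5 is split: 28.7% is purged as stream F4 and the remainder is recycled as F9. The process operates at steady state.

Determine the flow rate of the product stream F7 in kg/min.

NH3 in F6: m_A = 1700×0.903 + (1−0.287)·(1−0.771)·m_A, so m_A = 1535.1/0.8367 = 1834.7 kg/min.
Product F7 = 0.771×1834.7 = 1414.5 kg/min.

1415 kg/min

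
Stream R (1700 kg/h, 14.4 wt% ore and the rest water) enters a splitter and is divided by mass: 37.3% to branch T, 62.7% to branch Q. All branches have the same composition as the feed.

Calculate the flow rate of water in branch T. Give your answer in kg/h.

542.8 kg/h

Branch T total = 0.373×1700 = 634.1 kg/h.
water in T = 0.856×634.1 = 542.79 kg/h.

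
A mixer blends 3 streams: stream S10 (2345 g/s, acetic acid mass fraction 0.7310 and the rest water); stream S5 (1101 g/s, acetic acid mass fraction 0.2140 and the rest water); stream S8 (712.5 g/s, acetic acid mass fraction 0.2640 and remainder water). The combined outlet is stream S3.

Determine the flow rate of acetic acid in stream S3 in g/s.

acetic acid out = acetic acid in = 2345×0.731 + 1101×0.214 + 712.5×0.264 = 2137.9 g/s.

2138 g/s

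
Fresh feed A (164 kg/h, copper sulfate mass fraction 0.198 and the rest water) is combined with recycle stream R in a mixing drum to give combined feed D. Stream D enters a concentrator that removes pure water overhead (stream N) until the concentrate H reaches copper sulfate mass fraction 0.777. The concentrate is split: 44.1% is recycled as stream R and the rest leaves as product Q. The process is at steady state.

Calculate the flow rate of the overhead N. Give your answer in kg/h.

122.2 kg/h

Overall copper sulfate balance (none leaves overhead): copper sulfate in fresh feed = copper sulfate in product, i.e. 164×0.198 = (1−0.441)·H·0.777.
H = 32.472/(0.777×0.559) = 74.761 kg/h.
Recycle R = 0.441×74.761 = 32.97 kg/h.
Combined feed D = 164 + 32.97 = 196.97 kg/h.
Overhead N = D − H = 196.97 − 74.761 = 122.21 kg/h.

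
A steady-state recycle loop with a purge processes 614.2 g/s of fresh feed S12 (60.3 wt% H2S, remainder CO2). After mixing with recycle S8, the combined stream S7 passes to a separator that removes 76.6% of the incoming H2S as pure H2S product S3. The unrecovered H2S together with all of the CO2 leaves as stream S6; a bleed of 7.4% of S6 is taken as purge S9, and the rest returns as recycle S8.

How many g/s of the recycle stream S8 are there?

CO2 enters only via S12 and leaves only via the purge: 614.2×0.397 = 0.074×(CO2 in S6), and the separator passes all CO2, so CO2 in S7 = CO2 in S6 = 3295.1 g/s.
H2S in S7: m_A = 614.2×0.603 + (1−0.074)·(1−0.766)·m_A, so m_A = 370.36/0.7833 = 472.81 g/s.
S6 = (1−0.766)×472.81 + 3295.1 = 3405.7 g/s.
Recycle S8 = (1−0.074)×3405.7 = 3153.7 g/s.

3154 g/s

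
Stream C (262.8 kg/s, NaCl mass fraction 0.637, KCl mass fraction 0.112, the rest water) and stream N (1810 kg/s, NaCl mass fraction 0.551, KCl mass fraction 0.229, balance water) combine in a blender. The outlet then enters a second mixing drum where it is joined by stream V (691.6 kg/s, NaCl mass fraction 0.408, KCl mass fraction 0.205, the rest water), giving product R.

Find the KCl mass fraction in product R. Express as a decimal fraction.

Overall, product flow = 2764.4 kg/s.
KCl in = 262.8×0.112 + 1810×0.229 + 691.6×0.205 = 585.7 kg/s.
KCl fraction in R = 0.212.

0.212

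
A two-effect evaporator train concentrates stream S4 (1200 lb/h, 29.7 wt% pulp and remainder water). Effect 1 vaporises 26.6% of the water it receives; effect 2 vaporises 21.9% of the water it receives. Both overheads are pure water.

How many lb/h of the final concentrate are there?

840 lb/h

water in feed = 1200×0.703 = 843.6 lb/h.
After stage 1: water left = (1−0.266)×843.6 = 619.2; stream total = 975.6 lb/h.
After stage 2: water left = (1−0.219)×619.2 = 483.6; final concentrate = 840 lb/h.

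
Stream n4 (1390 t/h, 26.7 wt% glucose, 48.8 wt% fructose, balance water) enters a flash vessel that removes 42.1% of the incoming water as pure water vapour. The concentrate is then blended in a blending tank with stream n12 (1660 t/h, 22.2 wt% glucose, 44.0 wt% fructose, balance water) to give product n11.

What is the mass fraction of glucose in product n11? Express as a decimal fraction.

0.254

Vapour removed = 0.421×0.245×1390 = 143.37 t/h; concentrate = 1246.6 t/h.
glucose reaching the mixer = 371.13 (from concentrate) + 1660×0.222 = 739.65 t/h.
Product flow = 1246.6 + 1660 = 2906.6 t/h; glucose fraction = 0.254.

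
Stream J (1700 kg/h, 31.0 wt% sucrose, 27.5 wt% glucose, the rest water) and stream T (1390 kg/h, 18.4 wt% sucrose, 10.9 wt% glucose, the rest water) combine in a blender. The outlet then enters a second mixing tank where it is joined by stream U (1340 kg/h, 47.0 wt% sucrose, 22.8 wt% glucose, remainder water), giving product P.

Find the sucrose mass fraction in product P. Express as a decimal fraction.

0.319

Overall, product flow = 4430 kg/h.
sucrose in = 1700×0.310 + 1390×0.184 + 1340×0.470 = 1412.6 kg/h.
sucrose fraction in P = 0.319.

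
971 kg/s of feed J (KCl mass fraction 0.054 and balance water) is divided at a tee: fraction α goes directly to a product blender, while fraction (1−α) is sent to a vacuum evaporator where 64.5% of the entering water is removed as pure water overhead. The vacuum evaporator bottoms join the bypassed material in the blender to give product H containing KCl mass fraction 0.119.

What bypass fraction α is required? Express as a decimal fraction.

0.105

All 971×0.054 = 52.434 kg/s of KCl reaches H, so H = 52.434/0.119 = 440.62 kg/s and vapour = 530.38 kg/s.
The evaporator receives (1−α)·971 of feed at 0.946 water and removes 0.645 of that water:
0.645×0.946×(1−α)×971 = 530.38
(1−α) = 530.38/592.48 = 0.8952;  α = 0.1048.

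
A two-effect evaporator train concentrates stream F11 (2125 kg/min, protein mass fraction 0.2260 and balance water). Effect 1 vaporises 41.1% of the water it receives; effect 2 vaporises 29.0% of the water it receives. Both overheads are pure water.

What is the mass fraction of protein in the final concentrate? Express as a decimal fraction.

0.4111

water in feed = 2125×0.774 = 1644.8 kg/min.
After stage 1: water left = (1−0.411)×1644.8 = 968.76; stream total = 1449 kg/min.
After stage 2: water left = (1−0.290)×968.76 = 687.82; final concentrate = 1168.1 kg/min.
protein fraction = 480.25/1168.1 = 0.4111.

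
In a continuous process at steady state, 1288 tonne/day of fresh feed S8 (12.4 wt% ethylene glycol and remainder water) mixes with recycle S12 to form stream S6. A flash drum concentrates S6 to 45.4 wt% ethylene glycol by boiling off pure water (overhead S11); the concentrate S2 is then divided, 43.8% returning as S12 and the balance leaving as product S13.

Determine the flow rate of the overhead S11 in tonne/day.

Overall ethylene glycol balance (none leaves overhead): ethylene glycol in fresh feed = ethylene glycol in product, i.e. 1288×0.124 = (1−0.438)·S2·0.454.
S2 = 159.71/(0.454×0.562) = 625.96 tonne/day.
Recycle S12 = 0.438×625.96 = 274.17 tonne/day.
Combined feed S6 = 1288 + 274.17 = 1562.2 tonne/day.
Overhead S11 = S6 − S2 = 1562.2 − 625.96 = 936.21 tonne/day.

936.2 tonne/day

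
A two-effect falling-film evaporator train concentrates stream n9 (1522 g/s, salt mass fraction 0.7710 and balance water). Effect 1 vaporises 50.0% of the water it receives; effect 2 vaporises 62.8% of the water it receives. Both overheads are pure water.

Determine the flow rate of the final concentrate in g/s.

water in feed = 1522×0.229 = 348.54 g/s.
After stage 1: water left = (1−0.500)×348.54 = 174.27; stream total = 1347.7 g/s.
After stage 2: water left = (1−0.628)×174.27 = 64.828; final concentrate = 1238.3 g/s.

1238 g/s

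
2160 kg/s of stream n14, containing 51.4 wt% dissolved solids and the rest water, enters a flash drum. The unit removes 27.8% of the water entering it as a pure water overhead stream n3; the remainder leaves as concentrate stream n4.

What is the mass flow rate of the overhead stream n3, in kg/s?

water entering = 2160×0.486 = 1049.8 kg/s; overhead removed = 0.278×1049.8 = 291.83 kg/s.

291.8 kg/s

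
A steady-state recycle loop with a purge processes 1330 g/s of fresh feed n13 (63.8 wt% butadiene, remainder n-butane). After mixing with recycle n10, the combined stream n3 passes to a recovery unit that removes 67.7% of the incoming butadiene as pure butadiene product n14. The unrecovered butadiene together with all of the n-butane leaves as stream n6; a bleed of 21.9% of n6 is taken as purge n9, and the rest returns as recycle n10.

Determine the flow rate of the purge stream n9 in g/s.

n-butane enters only via n13 and leaves only via the purge: 1330×0.362 = 0.219×(n-butane in n6), and the recovery unit passes all n-butane, so n-butane in n3 = n-butane in n6 = 2198.4 g/s.
butadiene in n3: m_A = 1330×0.638 + (1−0.219)·(1−0.677)·m_A, so m_A = 848.54/0.7477 = 1134.8 g/s.
n6 = (1−0.677)×1134.8 + 2198.4 = 2565 g/s.
Purge n9 = 0.219×2565 = 561.73 g/s.

561.7 g/s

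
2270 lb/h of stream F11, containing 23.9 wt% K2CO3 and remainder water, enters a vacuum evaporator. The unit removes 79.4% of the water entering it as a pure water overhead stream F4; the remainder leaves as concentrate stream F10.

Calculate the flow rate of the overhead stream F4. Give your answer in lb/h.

water entering = 2270×0.761 = 1727.5 lb/h; overhead removed = 0.794×1727.5 = 1371.6 lb/h.

1372 lb/h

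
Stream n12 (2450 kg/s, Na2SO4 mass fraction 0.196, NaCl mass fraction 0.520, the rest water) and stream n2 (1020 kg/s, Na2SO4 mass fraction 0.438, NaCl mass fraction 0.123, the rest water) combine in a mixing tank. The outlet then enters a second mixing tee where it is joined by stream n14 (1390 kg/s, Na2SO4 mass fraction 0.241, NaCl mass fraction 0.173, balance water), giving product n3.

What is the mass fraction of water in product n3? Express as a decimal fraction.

0.403

Overall, product flow = 4860 kg/s.
water in = 2450×0.284 + 1020×0.439 + 1390×0.586 = 1958.1 kg/s.
water fraction in n3 = 0.403.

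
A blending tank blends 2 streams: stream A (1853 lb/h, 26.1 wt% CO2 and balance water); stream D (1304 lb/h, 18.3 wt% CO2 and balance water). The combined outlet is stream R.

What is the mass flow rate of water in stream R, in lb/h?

2435 lb/h

water out = water in = 1853×0.739 + 1304×0.817 = 2434.7 lb/h.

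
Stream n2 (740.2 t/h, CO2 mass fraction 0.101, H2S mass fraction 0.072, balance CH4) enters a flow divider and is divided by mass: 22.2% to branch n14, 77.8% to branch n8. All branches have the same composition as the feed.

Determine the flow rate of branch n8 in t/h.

575.9 t/h

Branch n8 flow = 0.778×740.2 = 575.88 t/h.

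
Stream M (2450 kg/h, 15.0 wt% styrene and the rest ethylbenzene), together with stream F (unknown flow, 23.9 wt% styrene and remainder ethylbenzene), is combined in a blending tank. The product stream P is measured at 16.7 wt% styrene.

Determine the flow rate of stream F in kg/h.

Let F be the unknown flow. Total out = 2450 + F.
styrene balance: 367.5 + 0.239·F = 0.167·(2450 + F)
(0.239 − 0.167)·F = 0.167×2450 − 367.5 = 41.65
F = 41.65 / 0.072 = 578.47 kg/h

578.5 kg/h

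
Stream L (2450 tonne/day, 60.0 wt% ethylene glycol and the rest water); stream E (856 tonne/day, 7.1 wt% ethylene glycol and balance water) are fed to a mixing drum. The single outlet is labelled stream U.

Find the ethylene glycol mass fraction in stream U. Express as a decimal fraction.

0.463

Total flow out = 2450 + 856 = 3306 tonne/day.
ethylene glycol in = 2450×0.600 + 856×0.071 = 1530.8 tonne/day.
ethylene glycol mass fraction in U = 1530.8/3306 = 0.463.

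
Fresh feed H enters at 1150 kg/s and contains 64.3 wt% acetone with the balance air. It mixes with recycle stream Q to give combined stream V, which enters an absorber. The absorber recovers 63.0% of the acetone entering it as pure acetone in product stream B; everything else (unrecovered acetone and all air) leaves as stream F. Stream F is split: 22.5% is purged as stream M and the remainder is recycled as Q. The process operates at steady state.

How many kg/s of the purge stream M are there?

496.9 kg/s

air enters only via H and leaves only via the purge: 1150×0.357 = 0.225×(air in F), and the absorber passes all air, so air in V = air in F = 1824.7 kg/s.
acetone in V: m_A = 1150×0.643 + (1−0.225)·(1−0.630)·m_A, so m_A = 739.45/0.7132 = 1036.7 kg/s.
F = (1−0.630)×1036.7 + 1824.7 = 2208.3 kg/s.
Purge M = 0.225×2208.3 = 496.86 kg/s.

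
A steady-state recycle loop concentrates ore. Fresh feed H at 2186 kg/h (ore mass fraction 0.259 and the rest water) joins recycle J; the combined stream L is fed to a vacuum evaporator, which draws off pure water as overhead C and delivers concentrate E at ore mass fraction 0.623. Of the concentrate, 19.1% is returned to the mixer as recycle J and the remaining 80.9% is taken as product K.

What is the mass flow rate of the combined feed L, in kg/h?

2401 kg/h

Overall ore balance (none leaves overhead): ore in fresh feed = ore in product, i.e. 2186×0.259 = (1−0.191)·E·0.623.
E = 566.17/(0.623×0.809) = 1123.3 kg/h.
Recycle J = 0.191×1123.3 = 214.56 kg/h.
Combined feed L = 2186 + 214.56 = 2400.6 kg/h.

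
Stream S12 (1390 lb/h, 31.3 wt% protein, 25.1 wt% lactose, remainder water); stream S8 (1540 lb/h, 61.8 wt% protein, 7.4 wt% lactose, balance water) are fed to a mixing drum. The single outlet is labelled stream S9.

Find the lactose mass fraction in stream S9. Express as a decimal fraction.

Total flow out = 1390 + 1540 = 2930 lb/h.
lactose in = 1390×0.251 + 1540×0.074 = 462.85 lb/h.
lactose mass fraction in S9 = 462.85/2930 = 0.158.

0.158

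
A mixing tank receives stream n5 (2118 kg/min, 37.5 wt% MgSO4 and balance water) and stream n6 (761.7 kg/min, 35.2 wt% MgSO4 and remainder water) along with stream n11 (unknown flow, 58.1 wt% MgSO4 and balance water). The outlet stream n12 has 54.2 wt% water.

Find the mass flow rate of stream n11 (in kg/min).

2086 kg/min

Let n11 be the unknown flow. Total out = 2879.7 + n11.
water balance: 1817.3 + 0.419·n11 = 0.542·(2879.7 + n11)
(0.419 − 0.542)·n11 = 0.542×2879.7 − 1817.3 = -256.53
n11 = -256.53 / -0.123 = 2085.6 kg/min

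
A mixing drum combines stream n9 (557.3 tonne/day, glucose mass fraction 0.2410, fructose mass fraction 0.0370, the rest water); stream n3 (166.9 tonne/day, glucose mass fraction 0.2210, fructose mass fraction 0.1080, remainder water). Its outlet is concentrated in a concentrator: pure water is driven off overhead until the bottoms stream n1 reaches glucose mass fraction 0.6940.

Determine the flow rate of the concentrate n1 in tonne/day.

246.7 tonne/day

glucose entering = 557.3×0.241 + 166.9×0.221 = 171.19 tonne/day.
All glucose reports to n1, so n1 = 171.19/0.694 = 246.68 tonne/day.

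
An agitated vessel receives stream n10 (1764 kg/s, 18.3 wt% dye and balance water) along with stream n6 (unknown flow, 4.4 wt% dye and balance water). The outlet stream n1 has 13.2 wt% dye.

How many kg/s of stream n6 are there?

1022 kg/s

Let n6 be the unknown flow. Total out = 1764 + n6.
dye balance: 322.81 + 0.044·n6 = 0.132·(1764 + n6)
(0.044 − 0.132)·n6 = 0.132×1764 − 322.81 = -89.964
n6 = -89.964 / -0.088 = 1022.3 kg/s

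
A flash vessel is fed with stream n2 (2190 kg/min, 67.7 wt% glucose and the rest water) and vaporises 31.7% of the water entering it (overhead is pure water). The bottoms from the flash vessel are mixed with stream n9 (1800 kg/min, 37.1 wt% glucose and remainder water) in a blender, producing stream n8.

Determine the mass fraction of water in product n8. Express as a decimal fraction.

Vapour removed = 0.317×0.323×2190 = 224.24 kg/min; concentrate = 1965.8 kg/min.
water reaching the mixer = 483.13 (from concentrate) + 1800×0.629 = 1615.3 kg/min.
Product flow = 1965.8 + 1800 = 3765.8 kg/min; water fraction = 0.429.

0.429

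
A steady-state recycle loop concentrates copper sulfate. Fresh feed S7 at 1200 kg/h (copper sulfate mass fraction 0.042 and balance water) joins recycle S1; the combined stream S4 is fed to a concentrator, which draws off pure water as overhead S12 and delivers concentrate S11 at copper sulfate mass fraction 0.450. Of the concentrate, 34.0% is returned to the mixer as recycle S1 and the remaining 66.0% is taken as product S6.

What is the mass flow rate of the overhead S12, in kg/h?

1088 kg/h

Overall copper sulfate balance (none leaves overhead): copper sulfate in fresh feed = copper sulfate in product, i.e. 1200×0.042 = (1−0.340)·S11·0.450.
S11 = 50.4/(0.450×0.660) = 169.7 kg/h.
Recycle S1 = 0.340×169.7 = 57.697 kg/h.
Combined feed S4 = 1200 + 57.697 = 1257.7 kg/h.
Overhead S12 = S4 − S11 = 1257.7 − 169.7 = 1088 kg/h.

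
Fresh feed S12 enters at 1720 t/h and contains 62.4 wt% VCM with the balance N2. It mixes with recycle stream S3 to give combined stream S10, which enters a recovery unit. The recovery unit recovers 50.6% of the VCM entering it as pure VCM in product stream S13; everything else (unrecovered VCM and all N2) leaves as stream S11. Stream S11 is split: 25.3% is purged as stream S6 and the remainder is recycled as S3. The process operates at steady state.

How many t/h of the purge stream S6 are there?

N2 enters only via S12 and leaves only via the purge: 1720×0.376 = 0.253×(N2 in S11), and the recovery unit passes all N2, so N2 in S10 = N2 in S11 = 2556.2 t/h.
VCM in S10: m_A = 1720×0.624 + (1−0.253)·(1−0.506)·m_A, so m_A = 1073.3/0.6310 = 1701 t/h.
S11 = (1−0.506)×1701 + 2556.2 = 3396.5 t/h.
Purge S6 = 0.253×3396.5 = 859.31 t/h.

859.3 t/h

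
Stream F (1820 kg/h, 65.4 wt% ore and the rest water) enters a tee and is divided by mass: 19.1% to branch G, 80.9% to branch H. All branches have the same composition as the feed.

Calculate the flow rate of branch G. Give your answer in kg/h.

347.6 kg/h

Branch G flow = 0.191×1820 = 347.62 kg/h.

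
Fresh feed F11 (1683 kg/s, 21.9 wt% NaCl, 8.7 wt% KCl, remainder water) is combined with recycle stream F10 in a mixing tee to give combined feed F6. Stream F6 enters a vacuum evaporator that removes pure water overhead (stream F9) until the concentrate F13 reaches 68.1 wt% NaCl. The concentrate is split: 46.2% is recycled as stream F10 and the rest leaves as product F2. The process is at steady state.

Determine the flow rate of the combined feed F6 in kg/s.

Overall NaCl balance (none leaves overhead): NaCl in fresh feed = NaCl in product, i.e. 1683×0.219 = (1−0.462)·F13·0.681.
F13 = 368.58/(0.681×0.538) = 1006 kg/s.
Recycle F10 = 0.462×1006 = 464.77 kg/s.
Combined feed F6 = 1683 + 464.77 = 2147.8 kg/s.

2148 kg/s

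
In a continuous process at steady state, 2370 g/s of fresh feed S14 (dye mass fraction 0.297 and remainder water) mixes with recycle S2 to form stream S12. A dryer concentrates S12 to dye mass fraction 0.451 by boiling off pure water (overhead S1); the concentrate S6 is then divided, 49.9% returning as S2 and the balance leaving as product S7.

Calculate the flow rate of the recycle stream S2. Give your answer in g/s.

Overall dye balance (none leaves overhead): dye in fresh feed = dye in product, i.e. 2370×0.297 = (1−0.499)·S6·0.451.
S6 = 703.89/(0.451×0.501) = 3115.2 g/s.
Recycle S2 = 0.499×3115.2 = 1554.5 g/s.

1555 g/s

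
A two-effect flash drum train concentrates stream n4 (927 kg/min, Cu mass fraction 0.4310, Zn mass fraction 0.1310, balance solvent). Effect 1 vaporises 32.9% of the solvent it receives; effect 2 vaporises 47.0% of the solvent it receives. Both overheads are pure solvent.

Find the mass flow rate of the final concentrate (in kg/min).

665.4 kg/min

solvent in feed = 927×0.438 = 406.03 kg/min.
After stage 1: solvent left = (1−0.329)×406.03 = 272.44; stream total = 793.42 kg/min.
After stage 2: solvent left = (1−0.470)×272.44 = 144.4; final concentrate = 665.37 kg/min.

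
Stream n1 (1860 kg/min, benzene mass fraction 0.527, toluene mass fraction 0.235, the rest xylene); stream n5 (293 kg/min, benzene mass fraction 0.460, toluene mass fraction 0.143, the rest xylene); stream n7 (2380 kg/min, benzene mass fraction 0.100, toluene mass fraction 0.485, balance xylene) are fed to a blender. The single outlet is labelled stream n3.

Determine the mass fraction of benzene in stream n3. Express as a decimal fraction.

Total flow out = 1860 + 293 + 2380 = 4533 kg/min.
benzene in = 1860×0.527 + 293×0.460 + 2380×0.100 = 1353 kg/min.
benzene mass fraction in n3 = 1353/4533 = 0.298.

0.298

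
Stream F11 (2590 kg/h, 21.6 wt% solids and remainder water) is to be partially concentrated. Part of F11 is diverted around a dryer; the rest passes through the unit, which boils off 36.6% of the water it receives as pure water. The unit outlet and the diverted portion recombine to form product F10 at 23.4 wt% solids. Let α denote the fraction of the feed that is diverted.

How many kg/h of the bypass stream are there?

1896 kg/h

All 2590×0.216 = 559.44 kg/h of solids reaches F10, so F10 = 559.44/0.234 = 2390.8 kg/h and vapour = 199.23 kg/h.
The evaporator receives (1−α)·2590 of feed at 0.784 water and removes 0.366 of that water:
0.366×0.784×(1−α)×2590 = 199.23
(1−α) = 199.23/743.18 = 0.2681;  α = 0.7319.
Bypass flow = 0.7319×2590 = 1895.7 kg/h.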